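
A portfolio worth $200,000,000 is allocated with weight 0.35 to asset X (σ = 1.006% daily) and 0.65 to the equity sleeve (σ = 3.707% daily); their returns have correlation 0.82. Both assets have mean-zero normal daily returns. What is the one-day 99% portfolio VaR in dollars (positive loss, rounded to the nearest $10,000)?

$12,590,000

σ_p² = 0.35²·1.006² + 0.65²·3.707² + 2·0.82·0.35·0.65·1.006·3.707 = 7.3213 (%²).
σ_p = √7.3213 = 2.706%.
At 99%, z = 2.326.
VaR = 2.326 × 2.706% = 6.294%; on $200,000,000 that is $12,588,000.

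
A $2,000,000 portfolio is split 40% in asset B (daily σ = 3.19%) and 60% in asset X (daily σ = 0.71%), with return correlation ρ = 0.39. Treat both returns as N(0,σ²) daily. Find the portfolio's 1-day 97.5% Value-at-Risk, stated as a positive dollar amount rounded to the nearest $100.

σ_p² = 0.4²·3.19² + 0.6²·0.71² + 2·0.39·0.4·0.6·3.19·0.71 = 2.2336 (%²).
σ_p = √2.2336 = 1.495%.
At 97.5%, z = 1.960.
VaR = 1.960 × 1.495% = 2.930%; on $2,000,000 that is $58,600.

$58,600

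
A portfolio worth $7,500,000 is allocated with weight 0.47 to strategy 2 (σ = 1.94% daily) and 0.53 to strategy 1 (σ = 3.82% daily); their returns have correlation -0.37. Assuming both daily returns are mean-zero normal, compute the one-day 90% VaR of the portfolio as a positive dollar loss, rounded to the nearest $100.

σ_p² = 0.47²·1.94² + 0.53²·3.82² + 2·-0.37·0.47·0.53·1.94·3.82 = 3.5643 (%²).
σ_p = √3.5643 = 1.888%.
At 90%, z = 1.282.
VaR = 1.282 × 1.888% = 2.420%; on $7,500,000 that is $181,500.

$181,500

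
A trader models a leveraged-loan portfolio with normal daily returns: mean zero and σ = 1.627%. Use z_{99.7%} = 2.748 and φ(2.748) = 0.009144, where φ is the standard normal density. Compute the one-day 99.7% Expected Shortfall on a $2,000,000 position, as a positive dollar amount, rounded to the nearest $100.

Tail multiplier: φ(z)/(1−α) = 0.009144 / 0.003 = 3.048.
ES = 1.627% × 3.048 = 4.959%.
On $2,000,000: 0.04959 × $2,000,000 = $99,180.

$99,200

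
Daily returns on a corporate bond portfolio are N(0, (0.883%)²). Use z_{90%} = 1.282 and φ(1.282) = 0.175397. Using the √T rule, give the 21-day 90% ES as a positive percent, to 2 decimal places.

7.10%

σ_{21d} = 0.883% × √21 = 4.046%.
ES multiplier = φ(z)/(1−α) = 0.175397/0.1 = 1.754.
ES = 4.046% × 1.754 = 7.097%.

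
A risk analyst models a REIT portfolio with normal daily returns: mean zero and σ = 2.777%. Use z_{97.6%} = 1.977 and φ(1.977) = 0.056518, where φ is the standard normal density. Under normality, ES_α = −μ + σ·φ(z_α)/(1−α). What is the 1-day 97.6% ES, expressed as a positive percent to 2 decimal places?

Tail multiplier: φ(z)/(1−α) = 0.056518 / 0.024 = 2.355.
ES = 2.777% × 2.355 = 6.540%.

6.54%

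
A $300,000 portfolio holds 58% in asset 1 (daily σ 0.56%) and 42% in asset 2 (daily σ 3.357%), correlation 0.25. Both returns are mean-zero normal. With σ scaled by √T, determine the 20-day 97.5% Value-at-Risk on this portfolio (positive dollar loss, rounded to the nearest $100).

$40,100

σ_p = √(0.58²·0.56² + 0.42²·3.357² + 2·0.25·0.58·0.42·0.56·3.357) = 1.524%.
σ_{20d} = 1.524% × √20 = 6.816%.
z(97.5%) = 1.960.
VaR = 1.960 × 6.816% = 13.359%; on $300,000 that is $40,077.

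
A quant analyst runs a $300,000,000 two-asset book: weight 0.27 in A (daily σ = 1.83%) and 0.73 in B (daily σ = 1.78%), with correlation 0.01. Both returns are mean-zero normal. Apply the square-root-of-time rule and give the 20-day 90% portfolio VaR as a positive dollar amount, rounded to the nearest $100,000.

σ_p = √(0.27²·1.83² + 0.73²·1.78² + 2·0.01·0.27·0.73·1.83·1.78) = 1.395%.
σ_{20d} = 1.395% × √20 = 6.239%.
z(90%) = 1.282.
VaR = 1.282 × 6.239% = 7.998%; on $300,000,000 that is $23,994,000.

$24,000,000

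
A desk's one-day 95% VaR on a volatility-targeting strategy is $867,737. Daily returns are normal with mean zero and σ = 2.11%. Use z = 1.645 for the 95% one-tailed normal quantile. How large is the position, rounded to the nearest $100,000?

$25,000,000

VaR as a fraction of value: z·σ = 1.645 × 2.11% = 3.47095%.
Position = $867,737 / 0.0347095 = $24,999,986.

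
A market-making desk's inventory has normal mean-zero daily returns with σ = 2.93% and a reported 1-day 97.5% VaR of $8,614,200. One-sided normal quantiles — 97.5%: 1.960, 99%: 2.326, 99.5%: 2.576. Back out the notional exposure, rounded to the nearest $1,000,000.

VaR as a fraction of value: z·σ = 1.960 × 2.93% = 5.7428%.
Position = $8,614,200 / 0.057428 = $150,000,000.

$150,000,000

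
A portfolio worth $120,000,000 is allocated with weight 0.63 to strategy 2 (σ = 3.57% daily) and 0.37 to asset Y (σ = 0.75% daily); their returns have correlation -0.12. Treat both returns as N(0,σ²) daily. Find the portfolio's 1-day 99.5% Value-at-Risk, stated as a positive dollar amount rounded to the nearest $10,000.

$6,900,000

σ_p² = 0.63²·3.57² + 0.37²·0.75² + 2·-0.12·0.63·0.37·3.57·0.75 = 4.9857 (%²).
σ_p = √4.9857 = 2.233%.
At 99.5%, z = 2.576.
VaR = 2.576 × 2.233% = 5.752%; on $120,000,000 that is $6,902,400.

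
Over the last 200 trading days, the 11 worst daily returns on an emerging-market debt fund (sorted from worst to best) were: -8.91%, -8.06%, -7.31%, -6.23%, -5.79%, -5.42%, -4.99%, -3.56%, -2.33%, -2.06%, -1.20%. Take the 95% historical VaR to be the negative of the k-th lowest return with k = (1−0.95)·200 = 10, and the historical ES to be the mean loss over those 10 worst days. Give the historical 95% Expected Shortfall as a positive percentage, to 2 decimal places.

5.47%

The 10 worst returns sum to -54.66%.
ES = −(-54.66%) / 10 = 5.466% ≈ 5.47%.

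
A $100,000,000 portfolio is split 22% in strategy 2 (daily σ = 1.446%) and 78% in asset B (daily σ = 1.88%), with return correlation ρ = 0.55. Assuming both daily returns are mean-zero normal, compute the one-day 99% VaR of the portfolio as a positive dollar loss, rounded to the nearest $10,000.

σ_p² = 0.22²·1.446² + 0.78²·1.88² + 2·0.55·0.22·0.78·1.446·1.88 = 2.7647 (%²).
σ_p = √2.7647 = 1.663%.
At 99%, z = 2.326.
VaR = 2.326 × 1.663% = 3.868%; on $100,000,000 that is $3,868,000.

$3,870,000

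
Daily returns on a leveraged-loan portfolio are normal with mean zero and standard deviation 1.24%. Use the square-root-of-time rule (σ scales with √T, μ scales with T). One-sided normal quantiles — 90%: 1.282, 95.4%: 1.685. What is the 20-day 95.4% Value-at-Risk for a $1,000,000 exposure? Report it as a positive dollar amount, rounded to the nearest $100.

σ_{20d} = 1.24% × √20 = 5.545%.
VaR = 1.685 × 5.545% = 9.343%.
On $1,000,000: 0.09343 × $1,000,000 = $93,430.

$93,400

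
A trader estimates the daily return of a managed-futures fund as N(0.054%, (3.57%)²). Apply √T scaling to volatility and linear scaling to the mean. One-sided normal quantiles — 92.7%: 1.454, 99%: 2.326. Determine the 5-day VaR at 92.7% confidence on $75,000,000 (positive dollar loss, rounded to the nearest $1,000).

σ_{5d} = 3.57% × √5 = 7.983%; μ_{5d} = 5 × 0.054% = 0.270%.
VaR = −(0.270%) + 1.454 × 7.983% = 11.337%.
On $75,000,000: 0.11337 × $75,000,000 = $8,502,750.

$8,503,000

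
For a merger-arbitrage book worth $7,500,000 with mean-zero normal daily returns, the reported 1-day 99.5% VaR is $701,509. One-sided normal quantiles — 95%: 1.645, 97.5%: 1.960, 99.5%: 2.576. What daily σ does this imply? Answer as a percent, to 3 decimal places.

VaR as a fraction: $701,509 / $7,500,000 = 9.353%.
σ = VaR / z = 9.353% / 2.576 = 3.631%.

3.631%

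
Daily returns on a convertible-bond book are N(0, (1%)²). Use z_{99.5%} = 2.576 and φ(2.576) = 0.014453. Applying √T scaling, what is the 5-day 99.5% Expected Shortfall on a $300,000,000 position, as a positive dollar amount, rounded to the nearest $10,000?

$19,390,000

σ_{5d} = 1% × √5 = 2.236%.
ES multiplier = φ(z)/(1−α) = 0.014453/0.005 = 2.891.
ES = 2.236% × 2.891 = 6.464%; on $300,000,000: $19,392,000.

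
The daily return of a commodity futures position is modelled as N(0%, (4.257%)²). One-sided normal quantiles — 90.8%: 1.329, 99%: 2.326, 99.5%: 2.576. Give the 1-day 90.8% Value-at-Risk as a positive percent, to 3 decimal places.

5.658%

VaR = z·σ = 1.329 × 4.257% = 5.658%.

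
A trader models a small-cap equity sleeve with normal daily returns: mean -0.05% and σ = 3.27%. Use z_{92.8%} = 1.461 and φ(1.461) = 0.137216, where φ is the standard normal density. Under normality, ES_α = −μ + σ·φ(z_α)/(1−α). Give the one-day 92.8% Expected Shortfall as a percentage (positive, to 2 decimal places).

Tail multiplier: φ(z)/(1−α) = 0.137216 / 0.072 = 1.906.
ES = −(-0.05%) + 3.27% × 1.906 = 6.283%.

6.28%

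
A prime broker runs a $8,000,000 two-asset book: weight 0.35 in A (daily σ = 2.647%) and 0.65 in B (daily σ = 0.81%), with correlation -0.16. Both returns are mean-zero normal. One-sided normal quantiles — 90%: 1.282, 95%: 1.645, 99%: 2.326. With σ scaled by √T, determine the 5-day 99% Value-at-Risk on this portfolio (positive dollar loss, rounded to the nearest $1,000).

σ_p = √(0.35²·2.647² + 0.65²·0.81² + 2·-0.16·0.35·0.65·2.647·0.81) = 0.990%.
σ_{5d} = 0.990% × √5 = 2.214%.
VaR = 2.326 × 2.214% = 5.150%; on $8,000,000 that is $412,000.

$412,000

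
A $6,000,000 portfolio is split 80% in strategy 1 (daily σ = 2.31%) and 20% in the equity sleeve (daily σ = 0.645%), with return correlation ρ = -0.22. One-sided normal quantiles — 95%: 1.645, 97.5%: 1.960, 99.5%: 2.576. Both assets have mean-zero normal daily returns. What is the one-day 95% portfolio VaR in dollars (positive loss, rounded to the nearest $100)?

$180,000

σ_p² = 0.8²·2.31² + 0.2²·0.645² + 2·-0.22·0.8·0.2·2.31·0.645 = 3.3269 (%²).
σ_p = √3.3269 = 1.824%.
VaR = 1.645 × 1.824% = 3.000%; on $6,000,000 that is $180,000.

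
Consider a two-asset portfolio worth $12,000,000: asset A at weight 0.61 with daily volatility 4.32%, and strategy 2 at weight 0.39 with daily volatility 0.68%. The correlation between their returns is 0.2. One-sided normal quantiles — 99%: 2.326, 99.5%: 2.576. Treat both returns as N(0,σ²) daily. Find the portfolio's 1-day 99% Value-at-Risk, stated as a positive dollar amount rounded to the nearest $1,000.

σ_p² = 0.61²·4.32² + 0.39²·0.68² + 2·0.2·0.61·0.39·4.32·0.68 = 7.2942 (%²).
σ_p = √7.2942 = 2.701%.
VaR = 2.326 × 2.701% = 6.283%; on $12,000,000 that is $753,960.

$754,000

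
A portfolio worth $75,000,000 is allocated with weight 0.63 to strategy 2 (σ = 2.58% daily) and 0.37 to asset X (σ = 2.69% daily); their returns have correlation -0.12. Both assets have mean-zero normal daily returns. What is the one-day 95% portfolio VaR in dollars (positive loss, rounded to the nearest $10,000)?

σ_p² = 0.63²·2.58² + 0.37²·2.69² + 2·-0.12·0.63·0.37·2.58·2.69 = 3.2443 (%²).
σ_p = √3.2443 = 1.801%.
At 95%, z = 1.645.
VaR = 1.645 × 1.801% = 2.963%; on $75,000,000 that is $2,222,250.

$2,220,000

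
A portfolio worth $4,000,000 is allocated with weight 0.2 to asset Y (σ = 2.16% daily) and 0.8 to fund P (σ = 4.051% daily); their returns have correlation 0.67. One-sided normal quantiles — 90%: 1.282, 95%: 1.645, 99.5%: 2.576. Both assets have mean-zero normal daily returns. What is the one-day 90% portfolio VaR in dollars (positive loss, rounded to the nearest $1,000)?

$182,000

σ_p² = 0.2²·2.16² + 0.8²·4.051² + 2·0.67·0.2·0.8·2.16·4.051 = 12.5654 (%²).
σ_p = √12.5654 = 3.545%.
VaR = 1.282 × 3.545% = 4.545%; on $4,000,000 that is $181,800.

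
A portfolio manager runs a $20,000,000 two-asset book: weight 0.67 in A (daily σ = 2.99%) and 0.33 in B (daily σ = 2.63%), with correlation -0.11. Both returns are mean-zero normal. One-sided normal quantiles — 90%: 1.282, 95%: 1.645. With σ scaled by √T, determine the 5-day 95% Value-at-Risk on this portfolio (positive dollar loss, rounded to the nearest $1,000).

σ_p = √(0.67²·2.99² + 0.33²·2.63² + 2·-0.11·0.67·0.33·2.99·2.63) = 2.094%.
σ_{5d} = 2.094% × √5 = 4.682%.
VaR = 1.645 × 4.682% = 7.702%; on $20,000,000 that is $1,540,400.

$1,540,000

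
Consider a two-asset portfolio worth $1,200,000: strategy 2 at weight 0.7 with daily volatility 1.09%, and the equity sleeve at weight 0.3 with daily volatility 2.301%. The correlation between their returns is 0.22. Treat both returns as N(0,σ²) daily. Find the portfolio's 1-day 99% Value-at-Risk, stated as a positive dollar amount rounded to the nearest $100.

$31,700

σ_p² = 0.7²·1.09² + 0.3²·2.301² + 2·0.22·0.7·0.3·1.09·2.301 = 1.2904 (%²).
σ_p = √1.2904 = 1.136%.
At 99%, z = 2.326.
VaR = 2.326 × 1.136% = 2.642%; on $1,200,000 that is $31,704.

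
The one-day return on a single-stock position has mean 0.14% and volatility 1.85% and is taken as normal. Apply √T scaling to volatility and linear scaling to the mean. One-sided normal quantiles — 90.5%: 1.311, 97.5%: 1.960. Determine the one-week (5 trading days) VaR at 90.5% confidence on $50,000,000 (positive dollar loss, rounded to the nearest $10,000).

$2,360,000

σ_{5d} = 1.85% × √5 = 4.137%; μ_{5d} = 5 × 0.14% = 0.700%.
VaR = −(0.700%) + 1.311 × 4.137% = 4.724%.
On $50,000,000: 0.04724 × $50,000,000 = $2,362,000.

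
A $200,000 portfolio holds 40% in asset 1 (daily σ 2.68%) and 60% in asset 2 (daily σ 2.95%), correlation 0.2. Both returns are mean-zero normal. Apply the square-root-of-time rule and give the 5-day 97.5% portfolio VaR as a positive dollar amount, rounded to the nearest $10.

σ_p = √(0.4²·2.68² + 0.6²·2.95² + 2·0.2·0.4·0.6·2.68·2.95) = 2.245%.
σ_{5d} = 2.245% × √5 = 5.020%.
z(97.5%) = 1.960.
VaR = 1.960 × 5.020% = 9.839%; on $200,000 that is $19,678.

$19,680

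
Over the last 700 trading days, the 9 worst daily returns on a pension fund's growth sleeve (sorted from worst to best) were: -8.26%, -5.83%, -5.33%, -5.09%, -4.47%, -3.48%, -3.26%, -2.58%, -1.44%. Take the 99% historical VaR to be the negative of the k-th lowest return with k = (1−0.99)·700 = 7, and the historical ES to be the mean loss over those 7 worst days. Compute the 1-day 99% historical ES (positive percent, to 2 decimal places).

5.10%

The 7 worst returns sum to -35.72%.
ES = −(-35.72%) / 7 = 5.1028…% ≈ 5.10%.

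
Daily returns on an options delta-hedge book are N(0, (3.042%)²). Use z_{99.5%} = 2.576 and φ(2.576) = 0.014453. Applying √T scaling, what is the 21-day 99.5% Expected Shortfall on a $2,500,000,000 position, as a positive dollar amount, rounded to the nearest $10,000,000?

σ_{21d} = 3.042% × √21 = 13.940%.
ES multiplier = φ(z)/(1−α) = 0.014453/0.005 = 2.891.
ES = 13.940% × 2.891 = 40.301%; on $2,500,000,000: $1,007,525,000.

$1,010,000,000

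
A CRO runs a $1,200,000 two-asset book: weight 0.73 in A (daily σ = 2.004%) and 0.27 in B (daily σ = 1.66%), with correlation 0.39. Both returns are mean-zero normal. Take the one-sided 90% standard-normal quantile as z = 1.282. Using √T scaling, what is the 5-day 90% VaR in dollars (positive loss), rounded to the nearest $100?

σ_p = √(0.73²·2.004² + 0.27²·1.66² + 2·0.39·0.73·0.27·2.004·1.66) = 1.689%.
σ_{5d} = 1.689% × √5 = 3.777%.
VaR = 1.282 × 3.777% = 4.842%; on $1,200,000 that is $58,104.

$58,100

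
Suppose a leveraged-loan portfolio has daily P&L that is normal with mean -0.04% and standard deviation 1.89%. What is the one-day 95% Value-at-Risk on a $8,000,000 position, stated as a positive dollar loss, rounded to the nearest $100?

At 95% one-sided, z = 1.645.
VaR = −μ + z·σ = −(-0.04%) + 1.645 × 1.89% = 3.149%.
On $8,000,000: 0.03149 × $8,000,000 = $251,920.

$251,900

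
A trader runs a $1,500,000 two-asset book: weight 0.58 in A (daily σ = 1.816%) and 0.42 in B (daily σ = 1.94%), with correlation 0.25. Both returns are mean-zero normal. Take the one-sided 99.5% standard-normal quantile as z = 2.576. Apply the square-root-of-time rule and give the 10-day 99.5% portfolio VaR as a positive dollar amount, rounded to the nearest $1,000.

$181,000

σ_p = √(0.58²·1.816² + 0.42²·1.94² + 2·0.25·0.58·0.42·1.816·1.94) = 1.484%.
σ_{10d} = 1.484% × √10 = 4.693%.
VaR = 2.576 × 4.693% = 12.089%; on $1,500,000 that is $181,335.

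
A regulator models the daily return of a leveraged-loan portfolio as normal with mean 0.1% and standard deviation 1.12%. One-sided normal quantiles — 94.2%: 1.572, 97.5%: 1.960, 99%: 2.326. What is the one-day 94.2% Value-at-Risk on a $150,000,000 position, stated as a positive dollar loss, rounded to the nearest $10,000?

VaR = −μ + z·σ = −(0.1%) + 1.572 × 1.12% = 1.661%.
On $150,000,000: 0.01661 × $150,000,000 = $2,491,500.

$2,490,000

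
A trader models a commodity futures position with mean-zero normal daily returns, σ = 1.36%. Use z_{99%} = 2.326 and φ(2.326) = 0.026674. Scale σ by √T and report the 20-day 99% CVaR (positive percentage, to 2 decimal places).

σ_{20d} = 1.36% × √20 = 6.082%.
ES multiplier = φ(z)/(1−α) = 0.026674/0.01 = 2.667.
ES = 6.082% × 2.667 = 16.221%.

16.22%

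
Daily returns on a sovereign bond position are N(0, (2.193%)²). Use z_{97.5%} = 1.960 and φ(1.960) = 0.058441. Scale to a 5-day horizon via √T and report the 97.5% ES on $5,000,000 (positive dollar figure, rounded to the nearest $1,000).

σ_{5d} = 2.193% × √5 = 4.904%.
ES multiplier = φ(z)/(1−α) = 0.058441/0.025 = 2.338.
ES = 4.904% × 2.338 = 11.466%; on $5,000,000: $573,300.

$573,000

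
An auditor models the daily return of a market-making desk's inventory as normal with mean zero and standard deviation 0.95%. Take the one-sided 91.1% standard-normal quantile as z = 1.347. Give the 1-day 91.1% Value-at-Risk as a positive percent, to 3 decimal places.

1.280%

VaR = z·σ = 1.347 × 0.95% = 1.280%.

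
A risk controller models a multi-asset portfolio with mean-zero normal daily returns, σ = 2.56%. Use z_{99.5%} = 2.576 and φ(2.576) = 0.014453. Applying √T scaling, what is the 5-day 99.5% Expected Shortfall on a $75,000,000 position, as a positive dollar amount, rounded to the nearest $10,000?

$12,410,000

σ_{5d} = 2.56% × √5 = 5.724%.
ES multiplier = φ(z)/(1−α) = 0.014453/0.005 = 2.891.
ES = 5.724% × 2.891 = 16.548%; on $75,000,000: $12,411,000.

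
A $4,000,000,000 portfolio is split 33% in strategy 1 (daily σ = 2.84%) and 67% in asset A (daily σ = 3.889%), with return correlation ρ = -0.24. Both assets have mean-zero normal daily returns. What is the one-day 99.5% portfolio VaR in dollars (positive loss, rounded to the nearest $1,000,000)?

σ_p² = 0.33²·2.84² + 0.67²·3.889² + 2·-0.24·0.33·0.67·2.84·3.889 = 6.4955 (%²).
σ_p = √6.4955 = 2.549%.
At 99.5%, z = 2.576.
VaR = 2.576 × 2.549% = 6.566%; on $4,000,000,000 that is $262,640,000.

$263,000,000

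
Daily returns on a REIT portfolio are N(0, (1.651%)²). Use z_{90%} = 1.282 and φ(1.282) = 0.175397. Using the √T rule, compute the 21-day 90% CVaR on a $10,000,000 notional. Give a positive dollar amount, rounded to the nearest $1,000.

$1,327,000

σ_{21d} = 1.651% × √21 = 7.566%.
ES multiplier = φ(z)/(1−α) = 0.175397/0.1 = 1.754.
ES = 7.566% × 1.754 = 13.271%; on $10,000,000: $1,327,100.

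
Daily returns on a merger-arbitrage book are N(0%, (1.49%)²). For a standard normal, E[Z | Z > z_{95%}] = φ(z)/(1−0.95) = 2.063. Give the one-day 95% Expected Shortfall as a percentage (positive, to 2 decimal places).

ES = 1.49% × 2.063 = 3.074%.

3.07%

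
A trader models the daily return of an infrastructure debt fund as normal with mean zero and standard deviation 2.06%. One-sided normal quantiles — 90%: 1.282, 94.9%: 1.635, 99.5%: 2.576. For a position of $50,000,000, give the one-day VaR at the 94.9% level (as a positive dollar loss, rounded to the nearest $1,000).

VaR = z·σ = 1.635 × 2.06% = 3.368%.
On $50,000,000: 0.03368 × $50,000,000 = $1,684,000.

$1,684,000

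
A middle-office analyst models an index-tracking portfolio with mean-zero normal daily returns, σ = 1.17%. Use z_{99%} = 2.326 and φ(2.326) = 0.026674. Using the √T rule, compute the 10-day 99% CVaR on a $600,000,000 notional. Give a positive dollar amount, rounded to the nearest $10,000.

σ_{10d} = 1.17% × √10 = 3.700%.
ES multiplier = φ(z)/(1−α) = 0.026674/0.01 = 2.667.
ES = 3.700% × 2.667 = 9.868%; on $600,000,000: $59,208,000.

$59,210,000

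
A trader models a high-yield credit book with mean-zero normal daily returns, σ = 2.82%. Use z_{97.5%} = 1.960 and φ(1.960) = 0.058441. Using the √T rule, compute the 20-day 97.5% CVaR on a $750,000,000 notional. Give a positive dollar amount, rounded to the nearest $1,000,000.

$221,000,000

σ_{20d} = 2.82% × √20 = 12.611%.
ES multiplier = φ(z)/(1−α) = 0.058441/0.025 = 2.338.
ES = 12.611% × 2.338 = 29.485%; on $750,000,000: $221,137,500.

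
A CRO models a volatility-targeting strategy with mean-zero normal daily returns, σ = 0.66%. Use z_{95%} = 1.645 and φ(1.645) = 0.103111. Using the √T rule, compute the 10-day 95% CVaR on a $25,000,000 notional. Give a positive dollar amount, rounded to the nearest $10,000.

$1,080,000

σ_{10d} = 0.66% × √10 = 2.087%.
ES multiplier = φ(z)/(1−α) = 0.103111/0.05 = 2.062.
ES = 2.087% × 2.062 = 4.303%; on $25,000,000: $1,075,750.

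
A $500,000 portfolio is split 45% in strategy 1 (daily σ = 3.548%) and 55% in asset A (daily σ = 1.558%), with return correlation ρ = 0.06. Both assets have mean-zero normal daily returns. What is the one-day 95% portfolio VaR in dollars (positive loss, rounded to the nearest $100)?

σ_p² = 0.45²·3.548² + 0.55²·1.558² + 2·0.06·0.45·0.55·3.548·1.558 = 3.4476 (%²).
σ_p = √3.4476 = 1.857%.
At 95%, z = 1.645.
VaR = 1.645 × 1.857% = 3.055%; on $500,000 that is $15,275.

$15,300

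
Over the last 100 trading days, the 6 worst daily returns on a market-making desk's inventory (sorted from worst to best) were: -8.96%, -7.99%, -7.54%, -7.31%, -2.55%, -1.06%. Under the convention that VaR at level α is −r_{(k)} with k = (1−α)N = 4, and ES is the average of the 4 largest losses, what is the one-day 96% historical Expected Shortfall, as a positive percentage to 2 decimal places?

7.95%

The 4 worst returns sum to -31.80%.
ES = −(-31.80%) / 4 = 7.95%.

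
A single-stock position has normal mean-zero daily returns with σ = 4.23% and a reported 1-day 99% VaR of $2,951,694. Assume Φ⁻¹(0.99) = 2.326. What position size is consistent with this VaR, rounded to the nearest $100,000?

VaR as a fraction of value: z·σ = 2.326 × 4.23% = 9.83898%.
Position = $2,951,694 / 0.0983898 = $30,000,000.

$30,000,000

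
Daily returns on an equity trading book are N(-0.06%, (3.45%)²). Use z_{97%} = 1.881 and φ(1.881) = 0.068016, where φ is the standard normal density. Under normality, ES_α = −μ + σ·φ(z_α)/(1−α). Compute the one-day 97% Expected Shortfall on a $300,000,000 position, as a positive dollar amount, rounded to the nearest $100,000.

Tail multiplier: φ(z)/(1−α) = 0.068016 / 0.03 = 2.267.
ES = −(-0.06%) + 3.45% × 2.267 = 7.881%.
On $300,000,000: 0.07881 × $300,000,000 = $23,643,000.

$23,600,000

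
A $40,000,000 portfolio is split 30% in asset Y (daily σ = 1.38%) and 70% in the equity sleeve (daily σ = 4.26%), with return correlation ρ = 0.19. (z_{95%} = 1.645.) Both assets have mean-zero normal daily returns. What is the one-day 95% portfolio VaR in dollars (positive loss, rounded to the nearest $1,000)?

$2,032,000

σ_p² = 0.3²·1.38² + 0.7²·4.26² + 2·0.19·0.3·0.7·1.38·4.26 = 9.5328 (%²).
σ_p = √9.5328 = 3.088%.
VaR = 1.645 × 3.088% = 5.080%; on $40,000,000 that is $2,032,000.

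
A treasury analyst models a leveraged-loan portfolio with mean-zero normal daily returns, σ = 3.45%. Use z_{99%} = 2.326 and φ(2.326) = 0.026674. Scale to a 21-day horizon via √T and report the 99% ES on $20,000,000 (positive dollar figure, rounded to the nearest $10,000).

σ_{21d} = 3.45% × √21 = 15.810%.
ES multiplier = φ(z)/(1−α) = 0.026674/0.01 = 2.667.
ES = 15.810% × 2.667 = 42.165%; on $20,000,000: $8,433,000.

$8,430,000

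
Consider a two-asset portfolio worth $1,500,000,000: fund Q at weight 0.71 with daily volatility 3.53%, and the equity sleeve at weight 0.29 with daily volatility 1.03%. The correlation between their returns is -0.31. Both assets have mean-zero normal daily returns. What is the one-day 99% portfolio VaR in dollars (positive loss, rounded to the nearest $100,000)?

σ_p² = 0.71²·3.53² + 0.29²·1.03² + 2·-0.31·0.71·0.29·3.53·1.03 = 5.9066 (%²).
σ_p = √5.9066 = 2.430%.
At 99%, z = 2.326.
VaR = 2.326 × 2.430% = 5.652%; on $1,500,000,000 that is $84,780,000.

$84,800,000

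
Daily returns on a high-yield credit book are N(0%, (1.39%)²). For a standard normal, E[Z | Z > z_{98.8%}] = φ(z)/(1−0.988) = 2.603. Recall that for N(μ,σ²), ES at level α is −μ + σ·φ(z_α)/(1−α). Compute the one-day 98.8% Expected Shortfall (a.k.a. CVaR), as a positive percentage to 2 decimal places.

ES = 1.39% × 2.603 = 3.618%.

3.62%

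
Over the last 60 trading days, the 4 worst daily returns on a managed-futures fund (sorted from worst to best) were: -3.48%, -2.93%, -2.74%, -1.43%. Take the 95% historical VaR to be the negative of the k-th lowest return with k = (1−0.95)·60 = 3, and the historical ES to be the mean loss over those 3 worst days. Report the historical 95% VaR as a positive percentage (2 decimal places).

k = 3; the 3rd lowest return is -2.74%, so VaR = 2.74%.

2.74%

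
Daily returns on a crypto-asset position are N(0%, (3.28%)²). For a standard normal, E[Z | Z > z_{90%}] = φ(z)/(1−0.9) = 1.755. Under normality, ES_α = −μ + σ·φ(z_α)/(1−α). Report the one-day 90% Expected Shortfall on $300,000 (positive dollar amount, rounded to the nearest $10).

ES = 3.28% × 1.755 = 5.756%.
On $300,000: 0.05756 × $300,000 = $17,268.

$17,270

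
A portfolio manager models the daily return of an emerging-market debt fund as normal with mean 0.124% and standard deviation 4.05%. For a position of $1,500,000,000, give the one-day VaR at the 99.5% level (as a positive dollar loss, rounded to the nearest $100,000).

At 99.5% one-sided, z = 2.576.
VaR = −μ + z·σ = −(0.124%) + 2.576 × 4.05% = 10.309%.
On $1,500,000,000: 0.10309 × $1,500,000,000 = $154,635,000.

$154,600,000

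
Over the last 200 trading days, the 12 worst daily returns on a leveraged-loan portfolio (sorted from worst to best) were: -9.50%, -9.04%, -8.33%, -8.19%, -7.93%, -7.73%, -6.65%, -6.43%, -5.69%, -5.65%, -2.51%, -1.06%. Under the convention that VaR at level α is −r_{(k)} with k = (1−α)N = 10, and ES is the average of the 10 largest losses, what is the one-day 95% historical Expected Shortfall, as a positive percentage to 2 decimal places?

The 10 worst returns sum to -75.14%.
ES = −(-75.14%) / 10 = 7.514% ≈ 7.51%.

7.51%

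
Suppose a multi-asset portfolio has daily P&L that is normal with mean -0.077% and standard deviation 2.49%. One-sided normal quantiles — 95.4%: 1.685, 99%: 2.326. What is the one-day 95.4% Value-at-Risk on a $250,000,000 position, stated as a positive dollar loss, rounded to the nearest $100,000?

$10,700,000

VaR = −μ + z·σ = −(-0.077%) + 1.685 × 2.49% = 4.273%.
On $250,000,000: 0.04273 × $250,000,000 = $10,682,500.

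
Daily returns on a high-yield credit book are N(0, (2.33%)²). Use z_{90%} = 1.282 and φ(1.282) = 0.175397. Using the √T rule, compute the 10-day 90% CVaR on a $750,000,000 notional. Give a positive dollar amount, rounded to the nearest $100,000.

$96,900,000

σ_{10d} = 2.33% × √10 = 7.368%.
ES multiplier = φ(z)/(1−α) = 0.175397/0.1 = 1.754.
ES = 7.368% × 1.754 = 12.923%; on $750,000,000: $96,922,500.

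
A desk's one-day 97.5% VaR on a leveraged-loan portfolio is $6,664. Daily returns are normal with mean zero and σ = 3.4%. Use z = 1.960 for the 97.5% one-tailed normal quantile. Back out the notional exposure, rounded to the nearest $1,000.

$100,000

VaR as a fraction of value: z·σ = 1.960 × 3.4% = 6.664%.
Position = $6,664 / 0.06664 = $100,000.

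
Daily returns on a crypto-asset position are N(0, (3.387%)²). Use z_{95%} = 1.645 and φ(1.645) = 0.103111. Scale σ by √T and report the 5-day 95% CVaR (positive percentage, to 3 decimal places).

15.618%

σ_{5d} = 3.387% × √5 = 7.574%.
ES multiplier = φ(z)/(1−α) = 0.103111/0.05 = 2.062.
ES = 7.574% × 2.062 = 15.618%.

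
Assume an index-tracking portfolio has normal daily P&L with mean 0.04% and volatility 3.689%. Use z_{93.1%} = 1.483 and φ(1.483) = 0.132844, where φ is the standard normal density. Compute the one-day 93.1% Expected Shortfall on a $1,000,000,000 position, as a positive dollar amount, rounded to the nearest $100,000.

$70,600,000

Tail multiplier: φ(z)/(1−α) = 0.132844 / 0.069 = 1.925.
ES = −(0.04%) + 3.689% × 1.925 = 7.061%.
On $1,000,000,000: 0.07061 × $1,000,000,000 = $70,610,000.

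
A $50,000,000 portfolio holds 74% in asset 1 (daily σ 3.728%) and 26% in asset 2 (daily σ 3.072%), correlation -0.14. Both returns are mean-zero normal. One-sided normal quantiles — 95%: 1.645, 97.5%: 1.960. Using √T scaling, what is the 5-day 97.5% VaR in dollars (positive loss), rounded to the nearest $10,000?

σ_p = √(0.74²·3.728² + 0.26²·3.072² + 2·-0.14·0.74·0.26·3.728·3.072) = 2.763%.
σ_{5d} = 2.763% × √5 = 6.178%.
VaR = 1.960 × 6.178% = 12.109%; on $50,000,000 that is $6,054,500.

$6,050,000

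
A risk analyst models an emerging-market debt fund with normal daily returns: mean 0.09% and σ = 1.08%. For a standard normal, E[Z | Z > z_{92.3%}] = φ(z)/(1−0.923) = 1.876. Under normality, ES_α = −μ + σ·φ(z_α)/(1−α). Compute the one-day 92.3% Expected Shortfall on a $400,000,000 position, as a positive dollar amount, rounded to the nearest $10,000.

$7,740,000

ES = −(0.09%) + 1.08% × 1.876 = 1.936%.
On $400,000,000: 0.01936 × $400,000,000 = $7,744,000.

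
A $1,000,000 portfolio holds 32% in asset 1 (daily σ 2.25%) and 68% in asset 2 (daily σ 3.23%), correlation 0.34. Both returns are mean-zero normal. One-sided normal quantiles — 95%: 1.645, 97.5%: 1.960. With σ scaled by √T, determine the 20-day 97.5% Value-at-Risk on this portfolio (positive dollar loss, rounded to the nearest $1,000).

$222,000

σ_p = √(0.32²·2.25² + 0.68²·3.23² + 2·0.34·0.32·0.68·2.25·3.23) = 2.533%.
σ_{20d} = 2.533% × √20 = 11.328%.
VaR = 1.960 × 11.328% = 22.203%; on $1,000,000 that is $222,030.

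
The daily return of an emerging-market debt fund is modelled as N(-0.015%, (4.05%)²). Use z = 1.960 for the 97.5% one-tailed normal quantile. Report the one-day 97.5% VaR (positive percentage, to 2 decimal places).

VaR = −μ + z·σ = −(-0.015%) + 1.960 × 4.05% = 7.953%.

7.95%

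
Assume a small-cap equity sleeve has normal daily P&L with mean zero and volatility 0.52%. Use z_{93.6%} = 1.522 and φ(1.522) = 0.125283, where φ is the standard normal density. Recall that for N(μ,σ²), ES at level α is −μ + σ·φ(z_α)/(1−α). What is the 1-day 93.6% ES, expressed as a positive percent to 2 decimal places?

1.02%

Tail multiplier: φ(z)/(1−α) = 0.125283 / 0.064 = 1.958.
ES = 0.52% × 1.958 = 1.018%.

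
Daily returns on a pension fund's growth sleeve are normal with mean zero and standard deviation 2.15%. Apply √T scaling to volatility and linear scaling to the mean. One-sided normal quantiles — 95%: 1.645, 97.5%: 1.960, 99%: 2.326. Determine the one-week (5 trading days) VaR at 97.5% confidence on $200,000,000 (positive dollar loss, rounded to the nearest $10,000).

$18,850,000

σ_{5d} = 2.15% × √5 = 4.808%.
VaR = 1.960 × 4.808% = 9.424%.
On $200,000,000: 0.09424 × $200,000,000 = $18,848,000.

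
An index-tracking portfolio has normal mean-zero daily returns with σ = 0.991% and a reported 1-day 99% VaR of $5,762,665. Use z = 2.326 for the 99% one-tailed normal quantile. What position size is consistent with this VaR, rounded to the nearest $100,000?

VaR as a fraction of value: z·σ = 2.326 × 0.991% = 2.30507%.
Position = $5,762,665 / 0.0230507 = $250,000,000.

$250,000,000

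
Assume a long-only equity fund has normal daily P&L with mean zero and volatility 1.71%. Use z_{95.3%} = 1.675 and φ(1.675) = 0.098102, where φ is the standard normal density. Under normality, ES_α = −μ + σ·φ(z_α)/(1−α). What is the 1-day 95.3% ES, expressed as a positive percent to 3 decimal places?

3.569%

Tail multiplier: φ(z)/(1−α) = 0.098102 / 0.047 = 2.087.
ES = 1.71% × 2.087 = 3.569%.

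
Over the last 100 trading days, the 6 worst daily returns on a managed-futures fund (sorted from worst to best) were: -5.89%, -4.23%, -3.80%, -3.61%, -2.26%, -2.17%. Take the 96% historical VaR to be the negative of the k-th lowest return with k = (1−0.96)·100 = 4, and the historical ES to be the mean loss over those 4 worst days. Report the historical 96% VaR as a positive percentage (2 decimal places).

k = 4; the 4th lowest return is -3.61%, so VaR = 3.61%.

3.61%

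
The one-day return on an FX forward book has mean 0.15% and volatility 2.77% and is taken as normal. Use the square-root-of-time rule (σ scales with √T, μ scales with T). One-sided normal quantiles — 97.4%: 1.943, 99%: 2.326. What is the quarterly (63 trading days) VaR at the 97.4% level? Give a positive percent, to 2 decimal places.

33.27%

σ_{63d} = 2.77% × √63 = 21.986%; μ_{63d} = 63 × 0.15% = 9.450%.
VaR = −(9.450%) + 1.943 × 21.986% = 33.269%.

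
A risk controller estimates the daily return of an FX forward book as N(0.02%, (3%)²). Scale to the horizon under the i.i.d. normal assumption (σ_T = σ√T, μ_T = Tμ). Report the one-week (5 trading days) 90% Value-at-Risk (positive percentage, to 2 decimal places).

At 90%, z = 1.282.
σ_{5d} = 3% × √5 = 6.708%; μ_{5d} = 5 × 0.02% = 0.100%.
VaR = −(0.100%) + 1.282 × 6.708% = 8.500%.

8.50%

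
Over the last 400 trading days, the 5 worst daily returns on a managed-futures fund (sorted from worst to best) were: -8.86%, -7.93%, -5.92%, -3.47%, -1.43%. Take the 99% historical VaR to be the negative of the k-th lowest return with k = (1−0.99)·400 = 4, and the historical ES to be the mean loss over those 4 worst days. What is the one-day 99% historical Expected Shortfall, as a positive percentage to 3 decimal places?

6.545%

The 4 worst returns sum to -26.18%.
ES = −(-26.18%) / 4 = 6.545%.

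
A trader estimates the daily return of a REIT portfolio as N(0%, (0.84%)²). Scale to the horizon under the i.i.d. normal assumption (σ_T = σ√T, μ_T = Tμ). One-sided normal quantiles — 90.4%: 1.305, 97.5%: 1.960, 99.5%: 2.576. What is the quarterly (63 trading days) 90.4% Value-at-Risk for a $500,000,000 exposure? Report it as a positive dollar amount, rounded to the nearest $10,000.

σ_{63d} = 0.84% × √63 = 6.667%.
VaR = 1.305 × 6.667% = 8.700%.
On $500,000,000: 0.08700 × $500,000,000 = $43,500,000.

$43,500,000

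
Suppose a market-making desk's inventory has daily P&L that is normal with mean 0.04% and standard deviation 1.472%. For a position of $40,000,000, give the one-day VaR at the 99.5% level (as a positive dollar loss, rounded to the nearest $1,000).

At 99.5% one-sided, z = 2.576.
VaR = −μ + z·σ = −(0.04%) + 2.576 × 1.472% = 3.752%.
On $40,000,000: 0.03752 × $40,000,000 = $1,500,800.

$1,501,000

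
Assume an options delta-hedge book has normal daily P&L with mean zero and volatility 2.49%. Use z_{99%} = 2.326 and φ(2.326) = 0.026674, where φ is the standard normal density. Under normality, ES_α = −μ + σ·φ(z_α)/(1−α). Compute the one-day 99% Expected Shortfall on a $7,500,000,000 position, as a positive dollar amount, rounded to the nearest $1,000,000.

$498,000,000

Tail multiplier: φ(z)/(1−α) = 0.026674 / 0.01 = 2.667.
ES = 2.49% × 2.667 = 6.641%.
On $7,500,000,000: 0.06641 × $7,500,000,000 = $498,075,000.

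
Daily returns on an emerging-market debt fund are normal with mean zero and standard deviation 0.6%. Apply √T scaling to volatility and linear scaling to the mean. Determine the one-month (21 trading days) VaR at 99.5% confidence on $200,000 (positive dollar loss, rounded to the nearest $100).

At 99.5%, z = 2.576.
σ_{21d} = 0.6% × √21 = 2.750%.
VaR = 2.576 × 2.750% = 7.084%.
On $200,000: 0.07084 × $200,000 = $14,168.

$14,200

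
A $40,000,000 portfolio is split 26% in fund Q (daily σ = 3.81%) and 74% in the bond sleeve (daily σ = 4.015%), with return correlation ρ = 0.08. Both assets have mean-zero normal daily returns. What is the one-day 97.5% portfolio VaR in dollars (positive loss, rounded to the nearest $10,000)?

$2,510,000

σ_p² = 0.26²·3.81² + 0.74²·4.015² + 2·0.08·0.26·0.74·3.81·4.015 = 10.2796 (%²).
σ_p = √10.2796 = 3.206%.
At 97.5%, z = 1.960.
VaR = 1.960 × 3.206% = 6.284%; on $40,000,000 that is $2,513,600.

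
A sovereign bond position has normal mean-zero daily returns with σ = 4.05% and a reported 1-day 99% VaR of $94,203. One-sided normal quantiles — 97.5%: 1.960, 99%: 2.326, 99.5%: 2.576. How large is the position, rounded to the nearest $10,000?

$1,000,000

VaR as a fraction of value: z·σ = 2.326 × 4.05% = 9.4203%.
Position = $94,203 / 0.094203 = $1,000,000.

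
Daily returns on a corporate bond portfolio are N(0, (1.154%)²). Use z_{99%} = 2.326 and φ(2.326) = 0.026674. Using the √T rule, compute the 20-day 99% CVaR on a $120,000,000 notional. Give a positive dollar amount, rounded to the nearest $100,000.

$16,500,000

σ_{20d} = 1.154% × √20 = 5.161%.
ES multiplier = φ(z)/(1−α) = 0.026674/0.01 = 2.667.
ES = 5.161% × 2.667 = 13.764%; on $120,000,000: $16,516,800.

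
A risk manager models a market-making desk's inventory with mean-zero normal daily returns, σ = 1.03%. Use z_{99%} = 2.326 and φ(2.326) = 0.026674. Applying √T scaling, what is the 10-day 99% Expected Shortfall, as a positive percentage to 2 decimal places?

8.69%

σ_{10d} = 1.03% × √10 = 3.257%.
ES multiplier = φ(z)/(1−α) = 0.026674/0.01 = 2.667.
ES = 3.257% × 2.667 = 8.686%.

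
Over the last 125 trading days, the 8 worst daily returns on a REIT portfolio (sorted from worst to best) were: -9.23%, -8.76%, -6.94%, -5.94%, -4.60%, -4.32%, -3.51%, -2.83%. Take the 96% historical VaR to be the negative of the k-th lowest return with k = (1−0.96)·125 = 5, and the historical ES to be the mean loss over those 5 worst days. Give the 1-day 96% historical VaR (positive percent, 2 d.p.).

4.60%

k = 5; the 5th lowest return is -4.60%, so VaR = 4.60%.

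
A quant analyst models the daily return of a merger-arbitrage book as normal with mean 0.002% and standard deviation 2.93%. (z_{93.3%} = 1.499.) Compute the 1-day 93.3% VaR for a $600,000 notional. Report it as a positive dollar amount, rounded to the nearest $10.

VaR = −μ + z·σ = −(0.002%) + 1.499 × 2.93% = 4.390%.
On $600,000: 0.04390 × $600,000 = $26,340.

$26,340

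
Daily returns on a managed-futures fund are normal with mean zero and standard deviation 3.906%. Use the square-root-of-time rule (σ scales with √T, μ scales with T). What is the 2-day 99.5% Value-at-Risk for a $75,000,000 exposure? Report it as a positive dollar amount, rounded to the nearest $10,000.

At 99.5%, z = 2.576.
σ_{2d} = 3.906% × √2 = 5.524%.
VaR = 2.576 × 5.524% = 14.230%.
On $75,000,000: 0.14230 × $75,000,000 = $10,672,500.

$10,670,000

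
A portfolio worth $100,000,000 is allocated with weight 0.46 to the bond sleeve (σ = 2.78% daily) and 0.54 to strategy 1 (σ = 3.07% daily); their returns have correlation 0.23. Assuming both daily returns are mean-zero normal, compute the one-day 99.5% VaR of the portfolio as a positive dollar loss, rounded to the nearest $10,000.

$5,960,000

σ_p² = 0.46²·2.78² + 0.54²·3.07² + 2·0.23·0.46·0.54·2.78·3.07 = 5.3588 (%²).
σ_p = √5.3588 = 2.315%.
At 99.5%, z = 2.576.
VaR = 2.576 × 2.315% = 5.963%; on $100,000,000 that is $5,963,000.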